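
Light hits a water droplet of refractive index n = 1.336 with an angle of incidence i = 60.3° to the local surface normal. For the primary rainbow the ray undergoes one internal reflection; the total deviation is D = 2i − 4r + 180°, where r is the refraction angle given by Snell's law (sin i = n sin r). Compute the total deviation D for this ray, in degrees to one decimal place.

sin r = sin 60.3° / 1.336 = 0.8686/1.336 = 0.6502; r = 40.55°.
D = 2·60.3° − 4·40.55° + 180° = 120.60° − 162.22° + 180° = 138.38°.

138.4°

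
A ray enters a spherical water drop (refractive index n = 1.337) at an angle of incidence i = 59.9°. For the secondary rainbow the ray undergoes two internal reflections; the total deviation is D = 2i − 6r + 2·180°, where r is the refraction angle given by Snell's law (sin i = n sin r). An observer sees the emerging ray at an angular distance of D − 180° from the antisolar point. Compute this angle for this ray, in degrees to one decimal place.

sin r = sin 59.9° / 1.337 = 0.8652/1.337 = 0.6471; r = 40.32°.
D = 2·59.9° − 6·40.32° + 2·180° = 119.80° − 241.93° + 360° = 237.87°.
Angle from antisolar point = D − 180° = 57.87°.

57.9°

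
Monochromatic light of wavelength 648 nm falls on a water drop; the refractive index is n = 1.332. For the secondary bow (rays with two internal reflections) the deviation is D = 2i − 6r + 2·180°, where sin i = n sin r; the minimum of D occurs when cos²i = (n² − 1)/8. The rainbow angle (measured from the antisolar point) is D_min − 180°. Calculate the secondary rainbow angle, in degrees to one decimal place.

cos²i = (1.77422 − 1)/8 = 0.09678; i = arccos(0.31109) = 71.875°.
sin r = sin 71.875°/1.332 = 0.71350; r = 45.520°.
D_min = 2·71.875° − 6·45.520° + 360° = 230.628°.
Rainbow angle = D_min − 180° = 50.628°.

50.6°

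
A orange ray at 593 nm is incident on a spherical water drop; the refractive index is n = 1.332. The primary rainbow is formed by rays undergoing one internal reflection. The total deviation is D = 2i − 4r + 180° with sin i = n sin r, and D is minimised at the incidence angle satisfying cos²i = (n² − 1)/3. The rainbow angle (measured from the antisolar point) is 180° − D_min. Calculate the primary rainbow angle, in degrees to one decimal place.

cos²i = (1.77422 − 1)/3 = 0.25807; i = arccos(0.50801) = 59.469°.
sin r = sin 59.469°/1.332 = 0.64666; r = 40.290°.
D_min = 2·59.469° − 4·40.290° + 180° = 137.776°.
Rainbow angle = 180° − D_min = 42.224°.

42.2°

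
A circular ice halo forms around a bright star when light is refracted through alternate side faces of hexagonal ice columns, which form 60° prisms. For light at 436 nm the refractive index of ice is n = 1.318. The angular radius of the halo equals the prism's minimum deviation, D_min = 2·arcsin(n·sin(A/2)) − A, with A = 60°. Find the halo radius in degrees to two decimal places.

22.45°

n·sin(A/2) = 1.318 × sin 30° = 1.318 × 0.5000 = 0.6590.
D_min = 2·arcsin(0.6590) − 60° = 2 × 41.224° − 60° = 22.447°.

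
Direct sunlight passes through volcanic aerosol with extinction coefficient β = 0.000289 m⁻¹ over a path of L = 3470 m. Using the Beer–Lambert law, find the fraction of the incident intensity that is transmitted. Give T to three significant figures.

0.367

τ = β·L = 0.000289 × 3470 = 1.0028.
T = exp(−1.0028) = 0.3668.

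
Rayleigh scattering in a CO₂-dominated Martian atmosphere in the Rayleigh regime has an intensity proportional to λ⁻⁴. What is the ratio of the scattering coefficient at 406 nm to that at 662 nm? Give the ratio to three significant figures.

Rayleigh scattering ∝ λ⁻⁴, so the ratio of coefficients is the inverse fourth power of the wavelength ratio.
σ(406)/σ(662) = (662/406)⁴ = (1.6305)⁴ = 7.069.

7.07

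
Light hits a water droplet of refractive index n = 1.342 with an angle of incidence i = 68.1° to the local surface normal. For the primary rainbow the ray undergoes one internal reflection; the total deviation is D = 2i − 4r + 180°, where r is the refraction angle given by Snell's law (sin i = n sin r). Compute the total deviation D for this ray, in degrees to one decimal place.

sin r = sin 68.1° / 1.342 = 0.9278/1.342 = 0.6914; r = 43.74°.
D = 2·68.1° − 4·43.74° + 180° = 136.20° − 174.96° + 180° = 141.24°.

141.2°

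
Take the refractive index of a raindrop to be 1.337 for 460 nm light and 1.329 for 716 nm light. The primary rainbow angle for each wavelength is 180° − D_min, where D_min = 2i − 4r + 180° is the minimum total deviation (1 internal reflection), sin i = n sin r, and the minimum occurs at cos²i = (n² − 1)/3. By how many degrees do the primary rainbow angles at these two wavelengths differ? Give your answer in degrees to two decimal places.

1.16°

At 460 nm (n = 1.337): cos²i = 0.26252 → i = 59.178°, r = 39.964°, D_min = 138.500°, rainbow angle = 41.500°.
At 716 nm (n = 1.329): cos²i = 0.25541 → i = 59.643°, r = 40.487°, D_min = 137.337°, rainbow angle = 42.663°.
Angular width = |41.500° − 42.663°| = 1.163°.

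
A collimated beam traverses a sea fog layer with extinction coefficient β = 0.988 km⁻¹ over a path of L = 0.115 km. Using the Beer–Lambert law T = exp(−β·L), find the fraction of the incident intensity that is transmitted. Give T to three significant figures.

τ = β·L = 0.988 × 0.115 = 0.1136.
T = exp(−0.1136) = 0.8926.

0.893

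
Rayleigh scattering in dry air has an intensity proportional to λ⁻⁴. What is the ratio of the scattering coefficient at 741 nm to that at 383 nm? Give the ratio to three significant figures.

0.0714

Rayleigh scattering ∝ λ⁻⁴, so the ratio of coefficients is the inverse fourth power of the wavelength ratio.
σ(741)/σ(383) = (383/741)⁴ = (0.5169)⁴ = 0.07137.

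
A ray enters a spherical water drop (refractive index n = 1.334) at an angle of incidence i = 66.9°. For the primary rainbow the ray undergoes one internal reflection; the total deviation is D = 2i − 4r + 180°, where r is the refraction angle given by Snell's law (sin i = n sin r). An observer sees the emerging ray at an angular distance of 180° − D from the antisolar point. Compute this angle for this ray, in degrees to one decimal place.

sin r = sin 66.9° / 1.334 = 0.9198/1.334 = 0.6895; r = 43.59°.
D = 2·66.9° − 4·43.59° + 180° = 133.80° − 174.37° + 180° = 139.43°.
Angle from antisolar point = 180° − D = 40.57°.

40.6°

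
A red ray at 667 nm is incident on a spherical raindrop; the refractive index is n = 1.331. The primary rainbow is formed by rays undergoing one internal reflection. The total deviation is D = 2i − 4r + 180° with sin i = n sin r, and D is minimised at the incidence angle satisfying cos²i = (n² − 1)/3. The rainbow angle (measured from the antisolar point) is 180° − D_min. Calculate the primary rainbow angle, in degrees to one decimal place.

42.4°

cos²i = (1.77156 − 1)/3 = 0.25719; i = arccos(0.50714) = 59.527°.
sin r = sin 59.527°/1.331 = 0.64753; r = 40.356°.
D_min = 2·59.527° − 4·40.356° + 180° = 137.630°.
Rainbow angle = 180° − D_min = 42.370°.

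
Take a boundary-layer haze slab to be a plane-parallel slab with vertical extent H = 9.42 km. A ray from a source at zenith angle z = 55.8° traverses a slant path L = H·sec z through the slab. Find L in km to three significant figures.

16.8 km

sec z = 1/cos 55.8° = 1.7791.
L = 9.42 × 1.7791 = 16.759 km.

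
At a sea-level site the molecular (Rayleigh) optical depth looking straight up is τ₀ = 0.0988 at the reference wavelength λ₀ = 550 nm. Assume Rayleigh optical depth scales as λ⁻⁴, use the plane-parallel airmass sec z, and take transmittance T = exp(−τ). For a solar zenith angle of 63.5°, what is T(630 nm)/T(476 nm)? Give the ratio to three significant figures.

1.30

Airmass: sec 63.5° = 2.2412.
τ(630 nm) = 0.0988 × (550/630)⁴ × 2.2412 = 0.0988 × 0.5809 × 2.2412 = 0.1286.
τ(476 nm) = 0.0988 × (550/476)⁴ × 2.2412 = 0.0988 × 1.7825 × 2.2412 = 0.3947.
T(630)/T(476) = exp(τ_B − τ_A) = exp(0.2661) = 1.3048.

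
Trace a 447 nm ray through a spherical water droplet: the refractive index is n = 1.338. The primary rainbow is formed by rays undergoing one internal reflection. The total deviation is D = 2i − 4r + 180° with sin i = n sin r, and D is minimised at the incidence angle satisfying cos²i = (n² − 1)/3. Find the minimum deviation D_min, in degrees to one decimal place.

cos²i = (1.79024 − 1)/3 = 0.26341; i = arccos(0.51324) = 59.120°.
sin r = sin 59.120°/1.338 = 0.64144; r = 39.899°.
D_min = 2·59.120° − 4·39.899° + 180° = 138.643°.

138.6°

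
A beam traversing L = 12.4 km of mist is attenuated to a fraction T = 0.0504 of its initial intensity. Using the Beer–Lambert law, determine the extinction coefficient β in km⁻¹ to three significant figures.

0.241 km⁻¹

Beer–Lambert: T = exp(−βL) ⇒ β = −ln(T)/L = −ln(0.0504)/12.4 = 2.9878/12.4 = 0.2409 km⁻¹.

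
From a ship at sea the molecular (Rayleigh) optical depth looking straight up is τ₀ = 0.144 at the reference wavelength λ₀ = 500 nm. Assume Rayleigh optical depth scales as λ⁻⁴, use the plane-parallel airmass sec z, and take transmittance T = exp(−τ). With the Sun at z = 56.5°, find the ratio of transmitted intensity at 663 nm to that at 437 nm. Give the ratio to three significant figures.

Airmass: sec 56.5° = 1.8118.
τ(663 nm) = 0.144 × (500/663)⁴ × 1.8118 = 0.144 × 0.3235 × 1.8118 = 0.0844.
τ(437 nm) = 0.144 × (500/437)⁴ × 1.8118 = 0.144 × 1.7138 × 1.8118 = 0.4471.
T(663)/T(437) = exp(τ_B − τ_A) = exp(0.3627) = 1.4373.

1.44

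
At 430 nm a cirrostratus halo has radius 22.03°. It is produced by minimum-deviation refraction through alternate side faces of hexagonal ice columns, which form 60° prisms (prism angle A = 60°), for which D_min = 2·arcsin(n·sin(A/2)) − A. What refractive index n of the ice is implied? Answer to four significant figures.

1.313

Rearranging: n = sin((D_min + A)/2) / sin(A/2).
(D_min + A)/2 = (22.03° + 60°)/2 = 41.015°.
n = sin 41.015° / sin 30° = 0.6563 / 0.5000 = 1.3125.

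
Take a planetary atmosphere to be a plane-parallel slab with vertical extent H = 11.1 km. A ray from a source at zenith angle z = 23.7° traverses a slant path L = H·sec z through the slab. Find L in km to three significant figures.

12.1 km

sec z = 1/cos 23.7° = 1.0921.
L = 11.1 × 1.0921 = 12.122 km.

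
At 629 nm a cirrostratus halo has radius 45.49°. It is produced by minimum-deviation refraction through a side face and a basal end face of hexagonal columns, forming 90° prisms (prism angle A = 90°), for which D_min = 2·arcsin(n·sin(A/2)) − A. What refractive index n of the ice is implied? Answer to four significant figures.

1.309

Rearranging: n = sin((D_min + A)/2) / sin(A/2).
(D_min + A)/2 = (45.49° + 90°)/2 = 67.745°.
n = sin 67.745° / sin 45° = 0.9255 / 0.7071 = 1.3089.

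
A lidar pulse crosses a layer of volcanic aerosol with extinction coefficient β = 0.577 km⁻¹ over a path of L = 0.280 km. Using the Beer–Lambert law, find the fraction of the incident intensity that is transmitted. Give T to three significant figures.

τ = β·L = 0.577 × 0.280 = 0.1616.
T = exp(−0.1616) = 0.8508.

0.851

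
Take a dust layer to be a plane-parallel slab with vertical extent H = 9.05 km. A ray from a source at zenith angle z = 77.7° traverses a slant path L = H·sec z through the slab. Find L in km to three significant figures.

42.5 km

sec z = 1/cos 77.7° = 4.6942.
L = 9.05 × 4.6942 = 42.482 km.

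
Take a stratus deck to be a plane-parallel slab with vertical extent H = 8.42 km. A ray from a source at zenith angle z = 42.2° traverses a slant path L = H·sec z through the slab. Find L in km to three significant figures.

sec z = 1/cos 42.2° = 1.3499.
L = 8.42 × 1.3499 = 11.366 km.

11.4 km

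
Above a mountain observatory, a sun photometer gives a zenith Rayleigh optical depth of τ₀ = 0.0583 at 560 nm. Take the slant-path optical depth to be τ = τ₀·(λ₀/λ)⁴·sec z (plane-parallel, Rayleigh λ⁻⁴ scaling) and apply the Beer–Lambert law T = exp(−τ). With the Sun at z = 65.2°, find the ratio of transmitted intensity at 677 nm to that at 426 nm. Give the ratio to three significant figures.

1.42

Airmass: sec 65.2° = 2.3841.
τ(677 nm) = 0.0583 × (560/677)⁴ × 2.3841 = 0.0583 × 0.4682 × 2.3841 = 0.0651.
τ(426 nm) = 0.0583 × (560/426)⁴ × 2.3841 = 0.0583 × 2.9862 × 2.3841 = 0.4150.
T(677)/T(426) = exp(τ_B − τ_A) = exp(0.3500) = 1.4190.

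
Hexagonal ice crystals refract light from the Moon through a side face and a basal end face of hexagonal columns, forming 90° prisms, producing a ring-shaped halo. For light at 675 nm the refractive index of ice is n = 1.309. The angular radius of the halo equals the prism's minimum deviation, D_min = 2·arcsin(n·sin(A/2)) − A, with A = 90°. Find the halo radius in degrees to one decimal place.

45.5°

n·sin(A/2) = 1.309 × sin 45° = 1.309 × 0.7071 = 0.9256.
D_min = 2·arcsin(0.9256) − 90° = 2 × 67.759° − 90° = 45.519°.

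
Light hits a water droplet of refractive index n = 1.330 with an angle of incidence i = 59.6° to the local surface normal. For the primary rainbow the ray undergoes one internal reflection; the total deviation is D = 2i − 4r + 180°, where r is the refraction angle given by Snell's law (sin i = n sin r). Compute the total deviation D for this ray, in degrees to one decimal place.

sin r = sin 59.6° / 1.330 = 0.8625/1.330 = 0.6485; r = 40.43°.
D = 2·59.6° − 4·40.43° + 180° = 119.20° − 161.72° + 180° = 137.48°.

137.5°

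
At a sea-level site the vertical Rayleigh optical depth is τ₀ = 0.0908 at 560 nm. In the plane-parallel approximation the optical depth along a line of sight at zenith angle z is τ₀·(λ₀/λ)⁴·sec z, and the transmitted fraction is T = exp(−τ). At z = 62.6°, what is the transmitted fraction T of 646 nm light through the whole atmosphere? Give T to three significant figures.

sec 62.6° = 2.1730.
τ = 0.0908 × (560/646)⁴ × 2.1730 = 0.0908 × 0.5647 × 2.1730 = 0.1114.
T = exp(−0.1114) = 0.8946.

0.895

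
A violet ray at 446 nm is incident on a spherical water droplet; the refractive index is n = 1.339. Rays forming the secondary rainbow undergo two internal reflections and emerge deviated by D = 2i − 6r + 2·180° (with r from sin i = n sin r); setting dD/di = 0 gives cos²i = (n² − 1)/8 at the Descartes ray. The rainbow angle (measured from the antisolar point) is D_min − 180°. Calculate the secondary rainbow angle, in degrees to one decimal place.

cos²i = (1.79292 − 1)/8 = 0.09912; i = arccos(0.31483) = 71.650°.
sin r = sin 71.650°/1.339 = 0.70885; r = 45.141°.
D_min = 2·71.650° − 6·45.141° + 360° = 232.451°.
Rainbow angle = D_min − 180° = 52.451°.

52.5°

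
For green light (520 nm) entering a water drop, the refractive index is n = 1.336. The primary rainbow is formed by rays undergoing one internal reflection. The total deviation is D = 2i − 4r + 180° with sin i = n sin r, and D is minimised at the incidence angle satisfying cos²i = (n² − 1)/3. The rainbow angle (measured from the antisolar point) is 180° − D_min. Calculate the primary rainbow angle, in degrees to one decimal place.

41.6°

cos²i = (1.78490 − 1)/3 = 0.26163; i = arccos(0.51150) = 59.236°.
sin r = sin 59.236°/1.336 = 0.64318; r = 40.029°.
D_min = 2·59.236° − 4·40.029° + 180° = 138.356°.
Rainbow angle = 180° − D_min = 41.644°.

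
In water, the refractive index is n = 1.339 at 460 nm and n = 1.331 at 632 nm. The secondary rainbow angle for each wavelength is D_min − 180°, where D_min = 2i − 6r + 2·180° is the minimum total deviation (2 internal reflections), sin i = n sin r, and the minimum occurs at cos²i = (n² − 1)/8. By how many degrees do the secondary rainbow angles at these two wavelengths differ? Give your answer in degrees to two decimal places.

At 460 nm (n = 1.339): cos²i = 0.09912 → i = 71.650°, r = 45.141°, D_min = 232.451°, rainbow angle = 52.451°.
At 632 nm (n = 1.331): cos²i = 0.09645 → i = 71.907°, r = 45.575°, D_min = 230.365°, rainbow angle = 50.365°.
Angular width = |52.451° − 50.365°| = 2.086°.

2.09°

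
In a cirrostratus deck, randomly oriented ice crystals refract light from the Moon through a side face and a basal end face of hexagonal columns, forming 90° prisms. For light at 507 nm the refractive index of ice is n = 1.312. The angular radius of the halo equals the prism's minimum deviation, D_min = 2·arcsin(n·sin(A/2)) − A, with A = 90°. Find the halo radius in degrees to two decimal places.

n·sin(A/2) = 1.312 × sin 45° = 1.312 × 0.7071 = 0.9277.
D_min = 2·arcsin(0.9277) − 90° = 2 × 68.083° − 90° = 46.166°.

46.17°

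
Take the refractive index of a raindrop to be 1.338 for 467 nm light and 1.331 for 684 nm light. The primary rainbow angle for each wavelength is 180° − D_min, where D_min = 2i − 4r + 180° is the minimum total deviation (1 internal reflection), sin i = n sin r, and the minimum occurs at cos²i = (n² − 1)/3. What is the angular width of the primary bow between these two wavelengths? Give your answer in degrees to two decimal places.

At 467 nm (n = 1.338): cos²i = 0.26341 → i = 59.120°, r = 39.899°, D_min = 138.643°, rainbow angle = 41.357°.
At 684 nm (n = 1.331): cos²i = 0.25719 → i = 59.527°, r = 40.356°, D_min = 137.630°, rainbow angle = 42.370°.
Angular width = |41.357° − 42.370°| = 1.013°.

1.01°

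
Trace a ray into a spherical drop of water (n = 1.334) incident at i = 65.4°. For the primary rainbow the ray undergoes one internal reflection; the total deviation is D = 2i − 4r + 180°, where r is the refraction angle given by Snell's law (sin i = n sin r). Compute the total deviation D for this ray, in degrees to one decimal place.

sin r = sin 65.4° / 1.334 = 0.9092/1.334 = 0.6816; r = 42.97°.
D = 2·65.4° − 4·42.97° + 180° = 130.80° − 171.87° + 180° = 138.93°.

138.9°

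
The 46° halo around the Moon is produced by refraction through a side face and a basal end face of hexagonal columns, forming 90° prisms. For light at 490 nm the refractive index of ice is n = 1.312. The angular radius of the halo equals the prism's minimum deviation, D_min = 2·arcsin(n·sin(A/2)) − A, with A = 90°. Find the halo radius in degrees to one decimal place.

46.2°

n·sin(A/2) = 1.312 × sin 45° = 1.312 × 0.7071 = 0.9277.
D_min = 2·arcsin(0.9277) − 90° = 2 × 68.083° − 90° = 46.166°.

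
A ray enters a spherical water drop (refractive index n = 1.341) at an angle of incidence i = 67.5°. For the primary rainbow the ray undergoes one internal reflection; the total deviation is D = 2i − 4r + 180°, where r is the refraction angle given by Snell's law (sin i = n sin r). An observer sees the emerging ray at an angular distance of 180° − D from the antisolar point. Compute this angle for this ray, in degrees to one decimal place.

39.2°

sin r = sin 67.5° / 1.341 = 0.9239/1.341 = 0.6889; r = 43.55°.
D = 2·67.5° − 4·43.55° + 180° = 135.00° − 174.19° + 180° = 140.81°.
Angle from antisolar point = 180° − D = 39.19°.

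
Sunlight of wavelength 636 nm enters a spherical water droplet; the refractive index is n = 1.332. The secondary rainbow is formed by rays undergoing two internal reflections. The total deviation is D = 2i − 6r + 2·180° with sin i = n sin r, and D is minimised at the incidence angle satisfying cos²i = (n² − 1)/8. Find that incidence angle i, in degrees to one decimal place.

71.9°

cos²i = (1.332² − 1)/8 = (1.77422 − 1)/8 = 0.09678.
cos i = 0.31109, so i = 71.875°.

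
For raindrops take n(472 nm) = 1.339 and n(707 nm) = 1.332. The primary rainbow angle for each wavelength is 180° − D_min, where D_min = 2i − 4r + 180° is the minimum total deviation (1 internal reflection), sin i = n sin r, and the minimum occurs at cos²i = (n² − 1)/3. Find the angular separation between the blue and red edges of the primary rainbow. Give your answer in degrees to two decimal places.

At 472 nm (n = 1.339): cos²i = 0.26431 → i = 59.062°, r = 39.834°, D_min = 138.786°, rainbow angle = 41.214°.
At 707 nm (n = 1.332): cos²i = 0.25807 → i = 59.469°, r = 40.290°, D_min = 137.776°, rainbow angle = 42.224°.
Angular width = |41.214° − 42.224°| = 1.010°.

1.01°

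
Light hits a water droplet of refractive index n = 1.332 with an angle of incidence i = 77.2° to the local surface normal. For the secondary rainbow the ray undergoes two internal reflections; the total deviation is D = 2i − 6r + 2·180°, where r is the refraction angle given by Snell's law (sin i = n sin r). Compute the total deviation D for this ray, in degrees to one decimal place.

sin r = sin 77.2° / 1.332 = 0.9751/1.332 = 0.7321; r = 47.06°.
D = 2·77.2° − 6·47.06° + 2·180° = 154.40° − 282.37° + 360° = 232.03°.

232.0°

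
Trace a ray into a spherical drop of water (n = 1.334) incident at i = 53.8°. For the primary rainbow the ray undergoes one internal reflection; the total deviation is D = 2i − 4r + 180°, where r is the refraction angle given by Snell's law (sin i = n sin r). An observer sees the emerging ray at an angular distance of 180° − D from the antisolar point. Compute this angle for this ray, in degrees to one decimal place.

sin r = sin 53.8° / 1.334 = 0.8070/1.334 = 0.6049; r = 37.22°.
D = 2·53.8° − 4·37.22° + 180° = 107.60° − 148.89° + 180° = 138.71°.
Angle from antisolar point = 180° − D = 41.29°.

41.3°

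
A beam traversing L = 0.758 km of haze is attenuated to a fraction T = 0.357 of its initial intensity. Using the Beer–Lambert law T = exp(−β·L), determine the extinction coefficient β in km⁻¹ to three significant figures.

1.36 km⁻¹

Beer–Lambert: T = exp(−βL) ⇒ β = −ln(T)/L = −ln(0.357)/0.758 = 1.0300/0.758 = 1.359 km⁻¹.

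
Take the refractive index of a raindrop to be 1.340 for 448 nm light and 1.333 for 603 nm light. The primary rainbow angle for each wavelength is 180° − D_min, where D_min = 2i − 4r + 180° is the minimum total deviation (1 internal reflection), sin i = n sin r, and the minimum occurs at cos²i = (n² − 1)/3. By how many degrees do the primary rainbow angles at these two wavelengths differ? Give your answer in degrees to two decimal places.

1.01°

At 448 nm (n = 1.340): cos²i = 0.26520 → i = 59.004°, r = 39.770°, D_min = 138.929°, rainbow angle = 41.071°.
At 603 nm (n = 1.333): cos²i = 0.25896 → i = 59.410°, r = 40.225°, D_min = 137.922°, rainbow angle = 42.078°.
Angular width = |41.071° − 42.078°| = 1.007°.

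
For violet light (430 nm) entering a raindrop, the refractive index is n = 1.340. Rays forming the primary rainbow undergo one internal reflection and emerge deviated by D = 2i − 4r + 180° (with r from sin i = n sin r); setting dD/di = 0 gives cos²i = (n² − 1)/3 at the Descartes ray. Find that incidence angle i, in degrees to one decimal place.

59.0°

cos²i = (1.340² − 1)/3 = (1.79560 − 1)/3 = 0.26520.
cos i = 0.51498, so i = 59.004°.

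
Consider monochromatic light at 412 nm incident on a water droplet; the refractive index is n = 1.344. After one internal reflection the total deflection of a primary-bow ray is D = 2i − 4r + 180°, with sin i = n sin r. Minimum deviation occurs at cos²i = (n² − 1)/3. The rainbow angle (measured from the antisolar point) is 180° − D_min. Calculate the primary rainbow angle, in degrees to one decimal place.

cos²i = (1.80634 − 1)/3 = 0.26878; i = arccos(0.51844) = 58.772°.
sin r = sin 58.772°/1.344 = 0.63625; r = 39.512°.
D_min = 2·58.772° − 4·39.512° + 180° = 139.495°.
Rainbow angle = 180° − D_min = 40.505°.

40.5°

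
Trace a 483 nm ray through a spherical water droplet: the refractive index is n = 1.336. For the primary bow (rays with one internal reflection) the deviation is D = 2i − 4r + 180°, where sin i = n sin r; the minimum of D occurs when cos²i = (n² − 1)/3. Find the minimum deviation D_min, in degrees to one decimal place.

138.4°

cos²i = (1.78490 − 1)/3 = 0.26163; i = arccos(0.51150) = 59.236°.
sin r = sin 59.236°/1.336 = 0.64318; r = 40.029°.
D_min = 2·59.236° − 4·40.029° + 180° = 138.356°.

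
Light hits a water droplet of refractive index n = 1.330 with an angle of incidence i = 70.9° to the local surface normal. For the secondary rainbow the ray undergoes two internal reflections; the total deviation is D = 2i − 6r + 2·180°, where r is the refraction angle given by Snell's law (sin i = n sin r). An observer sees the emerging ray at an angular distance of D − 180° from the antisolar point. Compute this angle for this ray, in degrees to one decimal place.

50.2°

sin r = sin 70.9° / 1.330 = 0.9449/1.330 = 0.7105; r = 45.27°.
D = 2·70.9° − 6·45.27° + 2·180° = 141.80° − 271.65° + 360° = 230.15°.
Angle from antisolar point = D − 180° = 50.15°.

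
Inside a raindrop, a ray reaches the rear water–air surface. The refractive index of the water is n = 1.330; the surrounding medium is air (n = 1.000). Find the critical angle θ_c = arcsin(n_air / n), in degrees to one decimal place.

sin θ_c = n_air / n = 1.000 / 1.330 = 0.7519.
θ_c = arcsin(0.7519) = 48.75°.

48.8°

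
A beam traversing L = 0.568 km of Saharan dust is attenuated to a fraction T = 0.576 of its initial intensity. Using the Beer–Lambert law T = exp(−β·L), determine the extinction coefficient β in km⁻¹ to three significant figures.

0.971 km⁻¹

Beer–Lambert: T = exp(−βL) ⇒ β = −ln(T)/L = −ln(0.576)/0.568 = 0.5516/0.568 = 0.9712 km⁻¹.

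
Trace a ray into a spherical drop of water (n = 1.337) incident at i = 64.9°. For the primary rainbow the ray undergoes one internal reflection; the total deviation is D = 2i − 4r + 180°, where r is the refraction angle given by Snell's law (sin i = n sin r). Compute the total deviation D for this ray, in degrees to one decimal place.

139.3°

sin r = sin 64.9° / 1.337 = 0.9056/1.337 = 0.6773; r = 42.63°.
D = 2·64.9° − 4·42.63° + 180° = 129.80° − 170.54° + 180° = 139.26°.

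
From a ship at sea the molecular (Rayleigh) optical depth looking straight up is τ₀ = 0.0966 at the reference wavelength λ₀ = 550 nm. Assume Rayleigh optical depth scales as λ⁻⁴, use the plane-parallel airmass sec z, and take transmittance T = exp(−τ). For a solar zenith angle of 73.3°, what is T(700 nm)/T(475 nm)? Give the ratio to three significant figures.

1.61

Airmass: sec 73.3° = 3.4799.
τ(700 nm) = 0.0966 × (550/700)⁴ × 3.4799 = 0.0966 × 0.3811 × 3.4799 = 0.1281.
τ(475 nm) = 0.0966 × (550/475)⁴ × 3.4799 = 0.0966 × 1.7975 × 3.4799 = 0.6043.
T(700)/T(475) = exp(τ_B − τ_A) = exp(0.4761) = 1.6099.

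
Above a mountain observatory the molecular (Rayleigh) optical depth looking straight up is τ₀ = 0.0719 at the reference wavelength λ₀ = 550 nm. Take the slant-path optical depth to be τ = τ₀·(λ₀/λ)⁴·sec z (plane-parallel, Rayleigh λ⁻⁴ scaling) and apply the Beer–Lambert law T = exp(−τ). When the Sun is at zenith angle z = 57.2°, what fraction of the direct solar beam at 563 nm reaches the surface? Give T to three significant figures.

0.886

sec 57.2° = 1.8460.
τ = 0.0719 × (550/563)⁴ × 1.8460 = 0.0719 × 0.9108 × 1.8460 = 0.1209.
T = exp(−0.1209) = 0.8861.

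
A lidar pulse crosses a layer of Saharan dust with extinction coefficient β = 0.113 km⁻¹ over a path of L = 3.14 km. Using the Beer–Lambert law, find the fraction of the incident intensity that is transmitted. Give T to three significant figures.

0.701

τ = β·L = 0.113 × 3.14 = 0.3548.
T = exp(−0.3548) = 0.7013.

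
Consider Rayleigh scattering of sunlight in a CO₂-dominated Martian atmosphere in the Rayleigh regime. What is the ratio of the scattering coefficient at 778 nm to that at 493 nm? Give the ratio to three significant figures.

Rayleigh scattering ∝ λ⁻⁴, so the ratio of coefficients is the inverse fourth power of the wavelength ratio.
σ(778)/σ(493) = (493/778)⁴ = (0.6337)⁴ = 0.1612.

0.161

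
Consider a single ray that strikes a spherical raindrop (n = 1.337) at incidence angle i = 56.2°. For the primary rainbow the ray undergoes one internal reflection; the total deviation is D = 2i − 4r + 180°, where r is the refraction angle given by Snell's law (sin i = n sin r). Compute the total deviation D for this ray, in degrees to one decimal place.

sin r = sin 56.2° / 1.337 = 0.8310/1.337 = 0.6215; r = 38.43°.
D = 2·56.2° − 4·38.43° + 180° = 112.40° − 153.71° + 180° = 138.69°.

138.7°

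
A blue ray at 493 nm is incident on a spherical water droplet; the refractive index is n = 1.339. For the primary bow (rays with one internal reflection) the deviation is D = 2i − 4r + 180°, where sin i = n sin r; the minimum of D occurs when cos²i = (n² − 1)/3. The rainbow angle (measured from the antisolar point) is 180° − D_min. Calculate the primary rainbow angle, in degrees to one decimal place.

41.2°

cos²i = (1.79292 − 1)/3 = 0.26431; i = arccos(0.51411) = 59.062°.
sin r = sin 59.062°/1.339 = 0.64057; r = 39.834°.
D_min = 2·59.062° − 4·39.834° + 180° = 138.786°.
Rainbow angle = 180° − D_min = 41.214°.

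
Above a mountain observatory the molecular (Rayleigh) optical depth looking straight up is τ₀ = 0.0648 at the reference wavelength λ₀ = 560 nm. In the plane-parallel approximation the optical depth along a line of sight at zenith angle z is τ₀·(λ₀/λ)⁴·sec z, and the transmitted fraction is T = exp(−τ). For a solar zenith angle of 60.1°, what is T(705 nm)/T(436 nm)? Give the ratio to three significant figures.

1.35

Airmass: sec 60.1° = 2.0061.
τ(705 nm) = 0.0648 × (560/705)⁴ × 2.0061 = 0.0648 × 0.3981 × 2.0061 = 0.0518.
τ(436 nm) = 0.0648 × (560/436)⁴ × 2.0061 = 0.0648 × 2.7215 × 2.0061 = 0.3538.
T(705)/T(436) = exp(τ_B − τ_A) = exp(0.3020) = 1.3526.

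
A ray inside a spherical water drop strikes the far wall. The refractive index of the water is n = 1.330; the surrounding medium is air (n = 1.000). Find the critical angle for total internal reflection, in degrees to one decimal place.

sin θ_c = n_air / n = 1.000 / 1.330 = 0.7519.
θ_c = arcsin(0.7519) = 48.75°.

48.8°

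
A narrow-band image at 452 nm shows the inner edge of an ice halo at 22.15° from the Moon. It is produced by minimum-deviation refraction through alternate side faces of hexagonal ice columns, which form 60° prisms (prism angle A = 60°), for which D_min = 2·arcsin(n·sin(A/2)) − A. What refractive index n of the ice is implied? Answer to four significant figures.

1.314

Rearranging: n = sin((D_min + A)/2) / sin(A/2).
(D_min + A)/2 = (22.15° + 60°)/2 = 41.075°.
n = sin 41.075° / sin 30° = 0.6570 / 0.5000 = 1.3141.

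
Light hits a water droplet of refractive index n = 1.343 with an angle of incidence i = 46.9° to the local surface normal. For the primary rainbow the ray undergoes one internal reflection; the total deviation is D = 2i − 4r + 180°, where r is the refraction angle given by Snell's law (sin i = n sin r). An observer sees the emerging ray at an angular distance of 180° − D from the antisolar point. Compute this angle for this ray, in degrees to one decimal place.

37.9°

sin r = sin 46.9° / 1.343 = 0.7302/1.343 = 0.5437; r = 32.93°.
D = 2·46.9° − 4·32.93° + 180° = 93.80° − 131.74° + 180° = 142.06°.
Angle from antisolar point = 180° − D = 37.94°.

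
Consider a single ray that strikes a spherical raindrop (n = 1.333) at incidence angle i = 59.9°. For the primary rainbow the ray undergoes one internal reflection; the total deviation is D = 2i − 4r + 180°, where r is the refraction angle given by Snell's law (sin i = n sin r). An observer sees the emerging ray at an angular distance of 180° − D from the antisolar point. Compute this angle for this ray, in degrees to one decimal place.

42.1°

sin r = sin 59.9° / 1.333 = 0.8652/1.333 = 0.6490; r = 40.47°.
D = 2·59.9° − 4·40.47° + 180° = 119.80° − 161.87° + 180° = 137.93°.
Angle from antisolar point = 180° − D = 42.07°.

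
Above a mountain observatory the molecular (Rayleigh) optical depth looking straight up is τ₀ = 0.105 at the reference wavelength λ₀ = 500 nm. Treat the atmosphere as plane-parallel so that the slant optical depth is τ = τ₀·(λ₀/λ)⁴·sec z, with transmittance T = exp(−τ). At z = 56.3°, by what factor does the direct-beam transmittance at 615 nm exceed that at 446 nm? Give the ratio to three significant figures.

Airmass: sec 56.3° = 1.8023.
τ(615 nm) = 0.105 × (500/615)⁴ × 1.8023 = 0.105 × 0.4369 × 1.8023 = 0.0827.
τ(446 nm) = 0.105 × (500/446)⁴ × 1.8023 = 0.105 × 1.5796 × 1.8023 = 0.2989.
T(615)/T(446) = exp(τ_B − τ_A) = exp(0.2162) = 1.2414.

1.24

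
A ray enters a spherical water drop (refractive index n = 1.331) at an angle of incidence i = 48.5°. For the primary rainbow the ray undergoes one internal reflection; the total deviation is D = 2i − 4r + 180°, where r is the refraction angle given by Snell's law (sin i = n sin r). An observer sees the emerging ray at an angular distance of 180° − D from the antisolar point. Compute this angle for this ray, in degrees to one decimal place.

40.0°

sin r = sin 48.5° / 1.331 = 0.7490/1.331 = 0.5627; r = 34.24°.
D = 2·48.5° − 4·34.24° + 180° = 97.00° − 136.97° + 180° = 140.03°.
Angle from antisolar point = 180° − D = 39.97°.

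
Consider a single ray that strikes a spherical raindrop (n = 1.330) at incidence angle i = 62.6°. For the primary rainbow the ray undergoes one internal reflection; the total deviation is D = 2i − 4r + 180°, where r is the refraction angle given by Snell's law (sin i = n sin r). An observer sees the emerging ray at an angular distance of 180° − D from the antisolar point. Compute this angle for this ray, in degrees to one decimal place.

42.3°

sin r = sin 62.6° / 1.330 = 0.8878/1.330 = 0.6675; r = 41.88°.
D = 2·62.6° − 4·41.88° + 180° = 125.20° − 167.51° + 180° = 137.69°.
Angle from antisolar point = 180° − D = 42.31°.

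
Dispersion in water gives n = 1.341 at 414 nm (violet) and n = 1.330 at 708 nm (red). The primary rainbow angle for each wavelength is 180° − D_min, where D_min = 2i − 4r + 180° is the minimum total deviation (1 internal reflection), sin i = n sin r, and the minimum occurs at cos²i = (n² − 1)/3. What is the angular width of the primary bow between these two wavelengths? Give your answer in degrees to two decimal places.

1.59°

At 414 nm (n = 1.341): cos²i = 0.26609 → i = 58.946°, r = 39.705°, D_min = 139.071°, rainbow angle = 40.929°.
At 708 nm (n = 1.330): cos²i = 0.25630 → i = 59.585°, r = 40.422°, D_min = 137.484°, rainbow angle = 42.516°.
Angular width = |40.929° − 42.516°| = 1.588°.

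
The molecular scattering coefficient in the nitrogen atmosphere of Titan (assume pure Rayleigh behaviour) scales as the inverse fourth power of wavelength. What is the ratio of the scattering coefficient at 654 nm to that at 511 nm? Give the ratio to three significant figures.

0.373

Rayleigh scattering ∝ λ⁻⁴, so the ratio of coefficients is the inverse fourth power of the wavelength ratio.
σ(654)/σ(511) = (511/654)⁴ = (0.7813)⁴ = 0.3727.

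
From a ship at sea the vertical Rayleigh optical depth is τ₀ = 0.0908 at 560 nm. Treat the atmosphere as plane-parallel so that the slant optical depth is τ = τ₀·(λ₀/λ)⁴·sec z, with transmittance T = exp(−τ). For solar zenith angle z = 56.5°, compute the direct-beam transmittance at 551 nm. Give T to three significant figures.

0.839

sec 56.5° = 1.8118.
τ = 0.0908 × (560/551)⁴ × 1.8118 = 0.0908 × 1.0670 × 1.8118 = 0.1755.
T = exp(−0.1755) = 0.8390.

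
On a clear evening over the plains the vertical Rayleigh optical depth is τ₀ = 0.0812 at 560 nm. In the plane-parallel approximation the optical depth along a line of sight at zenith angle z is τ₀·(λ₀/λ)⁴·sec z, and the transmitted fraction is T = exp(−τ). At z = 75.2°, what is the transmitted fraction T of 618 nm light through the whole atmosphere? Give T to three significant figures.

0.807

sec 75.2° = 3.9147.
τ = 0.0812 × (560/618)⁴ × 3.9147 = 0.0812 × 0.6742 × 3.9147 = 0.2143.
T = exp(−0.2143) = 0.8071.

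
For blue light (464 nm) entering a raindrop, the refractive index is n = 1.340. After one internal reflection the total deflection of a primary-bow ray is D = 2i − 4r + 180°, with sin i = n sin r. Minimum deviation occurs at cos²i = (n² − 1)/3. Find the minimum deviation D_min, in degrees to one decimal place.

cos²i = (1.79560 − 1)/3 = 0.26520; i = arccos(0.51498) = 59.004°.
sin r = sin 59.004°/1.340 = 0.63971; r = 39.770°.
D_min = 2·59.004° − 4·39.770° + 180° = 138.929°.

138.9°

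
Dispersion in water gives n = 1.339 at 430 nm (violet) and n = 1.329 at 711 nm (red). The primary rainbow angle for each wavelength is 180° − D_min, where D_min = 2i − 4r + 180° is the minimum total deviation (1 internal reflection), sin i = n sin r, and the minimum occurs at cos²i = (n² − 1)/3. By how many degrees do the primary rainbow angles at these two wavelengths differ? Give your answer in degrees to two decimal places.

At 430 nm (n = 1.339): cos²i = 0.26431 → i = 59.062°, r = 39.834°, D_min = 138.786°, rainbow angle = 41.214°.
At 711 nm (n = 1.329): cos²i = 0.25541 → i = 59.643°, r = 40.487°, D_min = 137.337°, rainbow angle = 42.663°.
Angular width = |41.214° − 42.663°| = 1.450°.

1.45°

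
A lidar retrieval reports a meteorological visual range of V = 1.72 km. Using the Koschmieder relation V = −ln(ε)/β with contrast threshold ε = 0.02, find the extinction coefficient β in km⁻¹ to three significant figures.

β = −ln(0.02) / V = 3.912 / 1.72 = 2.2744 km⁻¹.

2.27 km⁻¹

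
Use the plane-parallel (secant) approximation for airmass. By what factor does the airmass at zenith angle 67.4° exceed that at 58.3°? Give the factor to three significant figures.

X(67.4°)/X(58.3°) = sec 67.4° / sec 58.3° = cos 58.3° / cos 67.4° = 0.5255/0.3843 = 1.3674.

1.37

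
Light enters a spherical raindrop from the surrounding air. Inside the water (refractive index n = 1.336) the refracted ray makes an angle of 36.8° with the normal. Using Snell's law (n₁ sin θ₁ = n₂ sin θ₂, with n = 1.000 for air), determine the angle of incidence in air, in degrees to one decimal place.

53.2°

Snell: sin θ_i = n · sin θ_r = 1.336 × sin 36.8° = 1.336 × 0.5990 = 0.8003.
θ_i = arcsin(0.8003) = 53.16°.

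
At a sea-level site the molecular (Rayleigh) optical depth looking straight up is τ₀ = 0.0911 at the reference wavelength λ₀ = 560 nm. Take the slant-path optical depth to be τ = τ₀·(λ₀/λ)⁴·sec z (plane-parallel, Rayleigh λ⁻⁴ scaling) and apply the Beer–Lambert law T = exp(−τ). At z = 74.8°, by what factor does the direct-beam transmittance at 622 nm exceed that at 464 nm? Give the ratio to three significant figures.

1.66

Airmass: sec 74.8° = 3.8140.
τ(622 nm) = 0.0911 × (560/622)⁴ × 3.8140 = 0.0911 × 0.6570 × 3.8140 = 0.2283.
τ(464 nm) = 0.0911 × (560/464)⁴ × 3.8140 = 0.0911 × 2.1217 × 3.8140 = 0.7372.
T(622)/T(464) = exp(τ_B − τ_A) = exp(0.5089) = 1.6635.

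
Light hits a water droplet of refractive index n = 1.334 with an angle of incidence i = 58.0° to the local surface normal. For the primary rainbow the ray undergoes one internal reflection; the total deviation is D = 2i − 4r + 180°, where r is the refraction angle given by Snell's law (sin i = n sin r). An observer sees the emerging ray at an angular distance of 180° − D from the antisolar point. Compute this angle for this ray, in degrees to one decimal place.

sin r = sin 58.0° / 1.334 = 0.8480/1.334 = 0.6357; r = 39.47°.
D = 2·58.0° − 4·39.47° + 180° = 116.00° − 157.89° + 180° = 138.11°.
Angle from antisolar point = 180° − D = 41.89°.

41.9°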